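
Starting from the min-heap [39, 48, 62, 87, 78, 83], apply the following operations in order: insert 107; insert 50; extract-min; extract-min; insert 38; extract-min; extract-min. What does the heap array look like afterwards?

[62, 78, 83, 87, 107]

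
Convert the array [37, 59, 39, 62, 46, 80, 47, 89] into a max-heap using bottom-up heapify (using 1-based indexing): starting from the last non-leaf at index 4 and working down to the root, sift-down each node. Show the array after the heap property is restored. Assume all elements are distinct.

[89, 62, 80, 59, 46, 39, 47, 37]

sift down from index 4:
  62 vs only child 89 at index 8, swap → [37, 59, 39, 89, 46, 80, 47, 62]
sift down from index 3:
  39 vs larger child 80 at index 6, swap → [37, 59, 80, 89, 46, 39, 47, 62]
sift down from index 2:
  59 vs larger child 89 at index 4, swap → [37, 89, 80, 59, 46, 39, 47, 62]
  59 vs only child 62 at index 8, swap → [37, 89, 80, 62, 46, 39, 47, 59]
sift down from index 1:
  37 vs larger child 89 at index 2, swap → [89, 37, 80, 62, 46, 39, 47, 59]
  37 vs larger child 62 at index 4, swap → [89, 62, 80, 37, 46, 39, 47, 59]
  37 vs only child 59 at index 8, swap → [89, 62, 80, 59, 46, 39, 47, 37]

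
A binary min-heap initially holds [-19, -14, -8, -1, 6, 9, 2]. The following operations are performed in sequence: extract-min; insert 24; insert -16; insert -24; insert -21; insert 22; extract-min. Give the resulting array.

[-21, -16, -8, -14, 6, 9, 24, 2, -1, 22]

extract-min → returns -19:
  remove root -19; move last element 2 to root → [2, -14, -8, -1, 6, 9]
  2 vs smaller child -14 at index 1, swap → [-14, 2, -8, -1, 6, 9]
  2 vs smaller child -1 at index 3, swap → [-14, -1, -8, 2, 6, 9]
insert 24:
  append 24 at index 6 → [-14, -1, -8, 2, 6, 9, 24] (no swap needed)
insert -16:
  append -16 at index 7 → [-14, -1, -8, 2, 6, 9, 24, -16]
  -16 < parent 2 at index 3, swap → [-14, -1, -8, -16, 6, 9, 24, 2]
  -16 < parent -1 at index 1, swap → [-14, -16, -8, -1, 6, 9, 24, 2]
  -16 < parent -14 at index 0, swap → [-16, -14, -8, -1, 6, 9, 24, 2]
insert -24:
  append -24 at index 8 → [-16, -14, -8, -1, 6, 9, 24, 2, -24]
  -24 < parent -1 at index 3, swap → [-16, -14, -8, -24, 6, 9, 24, 2, -1]
  -24 < parent -14 at index 1, swap → [-16, -24, -8, -14, 6, 9, 24, 2, -1]
  -24 < parent -16 at index 0, swap → [-24, -16, -8, -14, 6, 9, 24, 2, -1]
insert -21:
  append -21 at index 9 → [-24, -16, -8, -14, 6, 9, 24, 2, -1, -21]
  -21 < parent 6 at index 4, swap → [-24, -16, -8, -14, -21, 9, 24, 2, -1, 6]
  -21 < parent -16 at index 1, swap → [-24, -21, -8, -14, -16, 9, 24, 2, -1, 6]
insert 22:
  append 22 at index 10 → [-24, -21, -8, -14, -16, 9, 24, 2, -1, 6, 22] (no swap needed)
extract-min → returns -24:
  remove root -24; move last element 22 to root → [22, -21, -8, -14, -16, 9, 24, 2, -1, 6]
  22 vs smaller child -21 at index 1, swap → [-21, 22, -8, -14, -16, 9, 24, 2, -1, 6]
  22 vs smaller child -16 at index 4, swap → [-21, -16, -8, -14, 22, 9, 24, 2, -1, 6]
  22 vs only child 6 at index 9, swap → [-21, -16, -8, -14, 6, 9, 24, 2, -1, 22]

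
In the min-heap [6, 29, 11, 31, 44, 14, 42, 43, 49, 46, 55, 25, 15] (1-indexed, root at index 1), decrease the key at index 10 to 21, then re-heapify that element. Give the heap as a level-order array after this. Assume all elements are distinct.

[6, 21, 11, 31, 29, 14, 42, 43, 49, 44, 55, 25, 15]

set index 10 from 46 to 21 → [6, 29, 11, 31, 44, 14, 42, 43, 49, 21, 55, 25, 15]
21 < parent 44 at index 5, swap → [6, 29, 11, 31, 21, 14, 42, 43, 49, 44, 55, 25, 15]
21 < parent 29 at index 2, swap → [6, 21, 11, 31, 29, 14, 42, 43, 49, 44, 55, 25, 15]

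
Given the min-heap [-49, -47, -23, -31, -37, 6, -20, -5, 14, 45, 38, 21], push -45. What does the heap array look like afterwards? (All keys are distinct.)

[-49, -47, -45, -31, -37, -23, -20, -5, 14, 45, 38, 21, 6]

append -45 at index 12 → [-49, -47, -23, -31, -37, 6, -20, -5, 14, 45, 38, 21, -45]
-45 < parent 6 at index 5, swap → [-49, -47, -23, -31, -37, -45, -20, -5, 14, 45, 38, 21, 6]
-45 < parent -23 at index 2, swap → [-49, -47, -45, -31, -37, -23, -20, -5, 14, 45, 38, 21, 6]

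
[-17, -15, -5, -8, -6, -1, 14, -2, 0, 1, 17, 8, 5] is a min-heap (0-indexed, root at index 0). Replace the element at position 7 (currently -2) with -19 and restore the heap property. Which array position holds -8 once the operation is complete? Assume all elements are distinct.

set index 7 from -2 to -19 → [-17, -15, -5, -8, -6, -1, 14, -19, 0, 1, 17, 8, 5]
-19 < parent -8 at index 3, swap → [-17, -15, -5, -19, -6, -1, 14, -8, 0, 1, 17, 8, 5]
-19 < parent -15 at index 1, swap → [-17, -19, -5, -15, -6, -1, 14, -8, 0, 1, 17, 8, 5]
-19 < parent -17 at index 0, swap → [-19, -17, -5, -15, -6, -1, 14, -8, 0, 1, 17, 8, 5]
resulting array: [-19, -17, -5, -15, -6, -1, 14, -8, 0, 1, 17, 8, 5]

7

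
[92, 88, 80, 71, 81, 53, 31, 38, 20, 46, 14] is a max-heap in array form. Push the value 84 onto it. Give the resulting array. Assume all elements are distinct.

append 84 at index 11 → [92, 88, 80, 71, 81, 53, 31, 38, 20, 46, 14, 84]
84 > parent 53 at index 5, swap → [92, 88, 80, 71, 81, 84, 31, 38, 20, 46, 14, 53]
84 > parent 80 at index 2, swap → [92, 88, 84, 71, 81, 80, 31, 38, 20, 46, 14, 53]

[92, 88, 84, 71, 81, 80, 31, 38, 20, 46, 14, 53]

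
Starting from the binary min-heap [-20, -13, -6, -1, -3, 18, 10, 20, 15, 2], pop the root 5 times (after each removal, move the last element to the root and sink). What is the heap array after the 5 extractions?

[2, 15, 10, 20, 18]

extract-min #1 returns -20:
  remove root -20; move last element 2 to root → [2, -13, -6, -1, -3, 18, 10, 20, 15]
  2 vs smaller child -13 at index 1, swap → [-13, 2, -6, -1, -3, 18, 10, 20, 15]
  2 vs smaller child -3 at index 4, swap → [-13, -3, -6, -1, 2, 18, 10, 20, 15]
extract-min #2 returns -13:
  remove root -13; move last element 15 to root → [15, -3, -6, -1, 2, 18, 10, 20]
  15 vs smaller child -6 at index 2, swap → [-6, -3, 15, -1, 2, 18, 10, 20]
  15 vs smaller child 10 at index 6, swap → [-6, -3, 10, -1, 2, 18, 15, 20]
extract-min #3 returns -6:
  remove root -6; move last element 20 to root → [20, -3, 10, -1, 2, 18, 15]
  20 vs smaller child -3 at index 1, swap → [-3, 20, 10, -1, 2, 18, 15]
  20 vs smaller child -1 at index 3, swap → [-3, -1, 10, 20, 2, 18, 15]
extract-min #4 returns -3:
  remove root -3; move last element 15 to root → [15, -1, 10, 20, 2, 18]
  15 vs smaller child -1 at index 1, swap → [-1, 15, 10, 20, 2, 18]
  15 vs smaller child 2 at index 4, swap → [-1, 2, 10, 20, 15, 18]
extract-min #5 returns -1:
  remove root -1; move last element 18 to root → [18, 2, 10, 20, 15]
  18 vs smaller child 2 at index 1, swap → [2, 18, 10, 20, 15]
  18 vs smaller child 15 at index 4, swap → [2, 15, 10, 20, 18]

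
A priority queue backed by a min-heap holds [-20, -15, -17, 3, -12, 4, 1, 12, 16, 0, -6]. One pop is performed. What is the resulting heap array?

[-17, -15, -6, 3, -12, 4, 1, 12, 16, 0]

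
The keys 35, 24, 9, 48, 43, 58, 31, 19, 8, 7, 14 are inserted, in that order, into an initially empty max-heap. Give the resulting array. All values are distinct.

Insert 35:
  append 35 at index 0 → [35] (no swap needed)
Insert 24:
  append 24 at index 1 → [35, 24] (no swap needed)
Insert 9:
  append 9 at index 2 → [35, 24, 9] (no swap needed)
Insert 48:
  append 48 at index 3 → [35, 24, 9, 48]
  48 > parent 24 at index 1, swap → [35, 48, 9, 24]
  48 > parent 35 at index 0, swap → [48, 35, 9, 24]
Insert 43:
  append 43 at index 4 → [48, 35, 9, 24, 43]
  43 > parent 35 at index 1, swap → [48, 43, 9, 24, 35]
Insert 58:
  append 58 at index 5 → [48, 43, 9, 24, 35, 58]
  58 > parent 9 at index 2, swap → [48, 43, 58, 24, 35, 9]
  58 > parent 48 at index 0, swap → [58, 43, 48, 24, 35, 9]
Insert 31:
  append 31 at index 6 → [58, 43, 48, 24, 35, 9, 31] (no swap needed)
Insert 19:
  append 19 at index 7 → [58, 43, 48, 24, 35, 9, 31, 19] (no swap needed)
Insert 8:
  append 8 at index 8 → [58, 43, 48, 24, 35, 9, 31, 19, 8] (no swap needed)
Insert 7:
  append 7 at index 9 → [58, 43, 48, 24, 35, 9, 31, 19, 8, 7] (no swap needed)
Insert 14:
  append 14 at index 10 → [58, 43, 48, 24, 35, 9, 31, 19, 8, 7, 14] (no swap needed)

[58, 43, 48, 24, 35, 9, 31, 19, 8, 7, 14]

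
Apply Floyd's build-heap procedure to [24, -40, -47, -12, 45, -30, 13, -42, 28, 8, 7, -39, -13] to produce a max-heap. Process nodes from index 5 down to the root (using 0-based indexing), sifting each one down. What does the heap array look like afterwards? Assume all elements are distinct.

[45, 28, 13, 24, 8, -13, -47, -42, -12, -40, 7, -39, -30]

sift down from index 5:
  -30 vs larger child -13 at index 12, swap → [24, -40, -47, -12, 45, -13, 13, -42, 28, 8, 7, -39, -30]
sift down from index 4: already satisfies heap property
sift down from index 3:
  -12 vs larger child 28 at index 8, swap → [24, -40, -47, 28, 45, -13, 13, -42, -12, 8, 7, -39, -30]
sift down from index 2:
  -47 vs larger child 13 at index 6, swap → [24, -40, 13, 28, 45, -13, -47, -42, -12, 8, 7, -39, -30]
sift down from index 1:
  -40 vs larger child 45 at index 4, swap → [24, 45, 13, 28, -40, -13, -47, -42, -12, 8, 7, -39, -30]
  -40 vs larger child 8 at index 9, swap → [24, 45, 13, 28, 8, -13, -47, -42, -12, -40, 7, -39, -30]
sift down from index 0:
  24 vs larger child 45 at index 1, swap → [45, 24, 13, 28, 8, -13, -47, -42, -12, -40, 7, -39, -30]
  24 vs larger child 28 at index 3, swap → [45, 28, 13, 24, 8, -13, -47, -42, -12, -40, 7, -39, -30]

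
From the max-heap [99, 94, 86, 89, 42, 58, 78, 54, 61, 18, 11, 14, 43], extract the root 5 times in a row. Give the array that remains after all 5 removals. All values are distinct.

extract-max #1 returns 99:
  remove root 99; move last element 43 to root → [43, 94, 86, 89, 42, 58, 78, 54, 61, 18, 11, 14]
  43 vs larger child 94 at index 1, swap → [94, 43, 86, 89, 42, 58, 78, 54, 61, 18, 11, 14]
  43 vs larger child 89 at index 3, swap → [94, 89, 86, 43, 42, 58, 78, 54, 61, 18, 11, 14]
  43 vs larger child 61 at index 8, swap → [94, 89, 86, 61, 42, 58, 78, 54, 43, 18, 11, 14]
extract-max #2 returns 94:
  remove root 94; move last element 14 to root → [14, 89, 86, 61, 42, 58, 78, 54, 43, 18, 11]
  14 vs larger child 89 at index 1, swap → [89, 14, 86, 61, 42, 58, 78, 54, 43, 18, 11]
  14 vs larger child 61 at index 3, swap → [89, 61, 86, 14, 42, 58, 78, 54, 43, 18, 11]
  14 vs larger child 54 at index 7, swap → [89, 61, 86, 54, 42, 58, 78, 14, 43, 18, 11]
extract-max #3 returns 89:
  remove root 89; move last element 11 to root → [11, 61, 86, 54, 42, 58, 78, 14, 43, 18]
  11 vs larger child 86 at index 2, swap → [86, 61, 11, 54, 42, 58, 78, 14, 43, 18]
  11 vs larger child 78 at index 6, swap → [86, 61, 78, 54, 42, 58, 11, 14, 43, 18]
extract-max #4 returns 86:
  remove root 86; move last element 18 to root → [18, 61, 78, 54, 42, 58, 11, 14, 43]
  18 vs larger child 78 at index 2, swap → [78, 61, 18, 54, 42, 58, 11, 14, 43]
  18 vs larger child 58 at index 5, swap → [78, 61, 58, 54, 42, 18, 11, 14, 43]
extract-max #5 returns 78:
  remove root 78; move last element 43 to root → [43, 61, 58, 54, 42, 18, 11, 14]
  43 vs larger child 61 at index 1, swap → [61, 43, 58, 54, 42, 18, 11, 14]
  43 vs larger child 54 at index 3, swap → [61, 54, 58, 43, 42, 18, 11, 14]

[61, 54, 58, 43, 42, 18, 11, 14]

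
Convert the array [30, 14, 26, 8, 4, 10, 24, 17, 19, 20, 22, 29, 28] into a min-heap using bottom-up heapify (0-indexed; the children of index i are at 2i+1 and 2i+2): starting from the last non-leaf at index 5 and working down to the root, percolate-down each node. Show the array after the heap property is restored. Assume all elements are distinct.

sift down from index 5: already satisfies heap property
sift down from index 4: already satisfies heap property
sift down from index 3: already satisfies heap property
sift down from index 2:
  26 vs smaller child 10 at index 5, swap → [30, 14, 10, 8, 4, 26, 24, 17, 19, 20, 22, 29, 28]
sift down from index 1:
  14 vs smaller child 4 at index 4, swap → [30, 4, 10, 8, 14, 26, 24, 17, 19, 20, 22, 29, 28]
sift down from index 0:
  30 vs smaller child 4 at index 1, swap → [4, 30, 10, 8, 14, 26, 24, 17, 19, 20, 22, 29, 28]
  30 vs smaller child 8 at index 3, swap → [4, 8, 10, 30, 14, 26, 24, 17, 19, 20, 22, 29, 28]
  30 vs smaller child 17 at index 7, swap → [4, 8, 10, 17, 14, 26, 24, 30, 19, 20, 22, 29, 28]

[4, 8, 10, 17, 14, 26, 24, 30, 19, 20, 22, 29, 28]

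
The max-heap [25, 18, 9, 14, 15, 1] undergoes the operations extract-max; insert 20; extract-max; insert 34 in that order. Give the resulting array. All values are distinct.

[34, 15, 18, 14, 1, 9]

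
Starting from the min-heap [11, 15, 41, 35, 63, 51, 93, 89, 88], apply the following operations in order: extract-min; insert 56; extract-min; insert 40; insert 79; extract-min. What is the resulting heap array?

[40, 56, 41, 79, 63, 51, 93, 89, 88]

extract-min → returns 11:
  remove root 11; move last element 88 to root → [88, 15, 41, 35, 63, 51, 93, 89]
  88 vs smaller child 15 at index 1, swap → [15, 88, 41, 35, 63, 51, 93, 89]
  88 vs smaller child 35 at index 3, swap → [15, 35, 41, 88, 63, 51, 93, 89]
insert 56:
  append 56 at index 8 → [15, 35, 41, 88, 63, 51, 93, 89, 56]
  56 < parent 88 at index 3, swap → [15, 35, 41, 56, 63, 51, 93, 89, 88]
extract-min → returns 15:
  remove root 15; move last element 88 to root → [88, 35, 41, 56, 63, 51, 93, 89]
  88 vs smaller child 35 at index 1, swap → [35, 88, 41, 56, 63, 51, 93, 89]
  88 vs smaller child 56 at index 3, swap → [35, 56, 41, 88, 63, 51, 93, 89]
insert 40:
  append 40 at index 8 → [35, 56, 41, 88, 63, 51, 93, 89, 40]
  40 < parent 88 at index 3, swap → [35, 56, 41, 40, 63, 51, 93, 89, 88]
  40 < parent 56 at index 1, swap → [35, 40, 41, 56, 63, 51, 93, 89, 88]
insert 79:
  append 79 at index 9 → [35, 40, 41, 56, 63, 51, 93, 89, 88, 79] (no swap needed)
extract-min → returns 35:
  remove root 35; move last element 79 to root → [79, 40, 41, 56, 63, 51, 93, 89, 88]
  79 vs smaller child 40 at index 1, swap → [40, 79, 41, 56, 63, 51, 93, 89, 88]
  79 vs smaller child 56 at index 3, swap → [40, 56, 41, 79, 63, 51, 93, 89, 88]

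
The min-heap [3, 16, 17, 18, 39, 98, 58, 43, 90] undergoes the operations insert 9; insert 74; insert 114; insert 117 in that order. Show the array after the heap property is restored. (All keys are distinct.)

[3, 9, 17, 18, 16, 98, 58, 43, 90, 39, 74, 114, 117]

insert 9:
  append 9 at index 9 → [3, 16, 17, 18, 39, 98, 58, 43, 90, 9]
  9 < parent 39 at index 4, swap → [3, 16, 17, 18, 9, 98, 58, 43, 90, 39]
  9 < parent 16 at index 1, swap → [3, 9, 17, 18, 16, 98, 58, 43, 90, 39]
insert 74:
  append 74 at index 10 → [3, 9, 17, 18, 16, 98, 58, 43, 90, 39, 74] (no swap needed)
insert 114:
  append 114 at index 11 → [3, 9, 17, 18, 16, 98, 58, 43, 90, 39, 74, 114] (no swap needed)
insert 117:
  append 117 at index 12 → [3, 9, 17, 18, 16, 98, 58, 43, 90, 39, 74, 114, 117] (no swap needed)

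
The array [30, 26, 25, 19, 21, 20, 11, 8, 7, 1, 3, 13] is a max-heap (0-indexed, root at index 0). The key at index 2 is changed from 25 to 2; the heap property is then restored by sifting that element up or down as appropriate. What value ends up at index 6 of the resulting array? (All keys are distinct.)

set index 2 from 25 to 2 → [30, 26, 2, 19, 21, 20, 11, 8, 7, 1, 3, 13]
2 vs larger child 20 at index 5, swap → [30, 26, 20, 19, 21, 2, 11, 8, 7, 1, 3, 13]
2 vs only child 13 at index 11, swap → [30, 26, 20, 19, 21, 13, 11, 8, 7, 1, 3, 2]
resulting array: [30, 26, 20, 19, 21, 13, 11, 8, 7, 1, 3, 2]

11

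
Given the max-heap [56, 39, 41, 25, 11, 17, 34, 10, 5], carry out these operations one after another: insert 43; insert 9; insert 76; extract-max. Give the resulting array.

[56, 43, 41, 25, 39, 17, 34, 10, 5, 11, 9]

insert 43:
  append 43 at index 9 → [56, 39, 41, 25, 11, 17, 34, 10, 5, 43]
  43 > parent 11 at index 4, swap → [56, 39, 41, 25, 43, 17, 34, 10, 5, 11]
  43 > parent 39 at index 1, swap → [56, 43, 41, 25, 39, 17, 34, 10, 5, 11]
insert 9:
  append 9 at index 10 → [56, 43, 41, 25, 39, 17, 34, 10, 5, 11, 9] (no swap needed)
insert 76:
  append 76 at index 11 → [56, 43, 41, 25, 39, 17, 34, 10, 5, 11, 9, 76]
  76 > parent 17 at index 5, swap → [56, 43, 41, 25, 39, 76, 34, 10, 5, 11, 9, 17]
  76 > parent 41 at index 2, swap → [56, 43, 76, 25, 39, 41, 34, 10, 5, 11, 9, 17]
  76 > parent 56 at index 0, swap → [76, 43, 56, 25, 39, 41, 34, 10, 5, 11, 9, 17]
extract-max → returns 76:
  remove root 76; move last element 17 to root → [17, 43, 56, 25, 39, 41, 34, 10, 5, 11, 9]
  17 vs larger child 56 at index 2, swap → [56, 43, 17, 25, 39, 41, 34, 10, 5, 11, 9]
  17 vs larger child 41 at index 5, swap → [56, 43, 41, 25, 39, 17, 34, 10, 5, 11, 9]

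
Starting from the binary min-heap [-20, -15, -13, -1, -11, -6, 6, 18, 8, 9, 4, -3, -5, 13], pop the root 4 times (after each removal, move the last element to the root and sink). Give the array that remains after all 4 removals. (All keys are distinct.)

[-6, -3, -5, -1, 4, 13, 6, 18, 8, 9]

extract-min #1 returns -20:
  remove root -20; move last element 13 to root → [13, -15, -13, -1, -11, -6, 6, 18, 8, 9, 4, -3, -5]
  13 vs smaller child -15 at index 1, swap → [-15, 13, -13, -1, -11, -6, 6, 18, 8, 9, 4, -3, -5]
  13 vs smaller child -11 at index 4, swap → [-15, -11, -13, -1, 13, -6, 6, 18, 8, 9, 4, -3, -5]
  13 vs smaller child 4 at index 10, swap → [-15, -11, -13, -1, 4, -6, 6, 18, 8, 9, 13, -3, -5]
extract-min #2 returns -15:
  remove root -15; move last element -5 to root → [-5, -11, -13, -1, 4, -6, 6, 18, 8, 9, 13, -3]
  -5 vs smaller child -13 at index 2, swap → [-13, -11, -5, -1, 4, -6, 6, 18, 8, 9, 13, -3]
  -5 vs smaller child -6 at index 5, swap → [-13, -11, -6, -1, 4, -5, 6, 18, 8, 9, 13, -3]
extract-min #3 returns -13:
  remove root -13; move last element -3 to root → [-3, -11, -6, -1, 4, -5, 6, 18, 8, 9, 13]
  -3 vs smaller child -11 at index 1, swap → [-11, -3, -6, -1, 4, -5, 6, 18, 8, 9, 13]
extract-min #4 returns -11:
  remove root -11; move last element 13 to root → [13, -3, -6, -1, 4, -5, 6, 18, 8, 9]
  13 vs smaller child -6 at index 2, swap → [-6, -3, 13, -1, 4, -5, 6, 18, 8, 9]
  13 vs smaller child -5 at index 5, swap → [-6, -3, -5, -1, 4, 13, 6, 18, 8, 9]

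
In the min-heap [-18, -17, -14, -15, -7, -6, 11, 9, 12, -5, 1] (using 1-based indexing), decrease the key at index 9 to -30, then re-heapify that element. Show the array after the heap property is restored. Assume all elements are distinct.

[-30, -18, -14, -17, -7, -6, 11, 9, -15, -5, 1]

set index 9 from 12 to -30 → [-18, -17, -14, -15, -7, -6, 11, 9, -30, -5, 1]
-30 < parent -15 at index 4, swap → [-18, -17, -14, -30, -7, -6, 11, 9, -15, -5, 1]
-30 < parent -17 at index 2, swap → [-18, -30, -14, -17, -7, -6, 11, 9, -15, -5, 1]
-30 < parent -18 at index 1, swap → [-30, -18, -14, -17, -7, -6, 11, 9, -15, -5, 1]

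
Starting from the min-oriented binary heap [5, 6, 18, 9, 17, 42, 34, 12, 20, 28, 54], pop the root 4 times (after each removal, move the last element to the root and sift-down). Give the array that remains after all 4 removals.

[17, 20, 18, 54, 28, 42, 34]

extract-min #1 returns 5:
  remove root 5; move last element 54 to root → [54, 6, 18, 9, 17, 42, 34, 12, 20, 28]
  54 vs smaller child 6 at index 1, swap → [6, 54, 18, 9, 17, 42, 34, 12, 20, 28]
  54 vs smaller child 9 at index 3, swap → [6, 9, 18, 54, 17, 42, 34, 12, 20, 28]
  54 vs smaller child 12 at index 7, swap → [6, 9, 18, 12, 17, 42, 34, 54, 20, 28]
extract-min #2 returns 6:
  remove root 6; move last element 28 to root → [28, 9, 18, 12, 17, 42, 34, 54, 20]
  28 vs smaller child 9 at index 1, swap → [9, 28, 18, 12, 17, 42, 34, 54, 20]
  28 vs smaller child 12 at index 3, swap → [9, 12, 18, 28, 17, 42, 34, 54, 20]
  28 vs smaller child 20 at index 8, swap → [9, 12, 18, 20, 17, 42, 34, 54, 28]
extract-min #3 returns 9:
  remove root 9; move last element 28 to root → [28, 12, 18, 20, 17, 42, 34, 54]
  28 vs smaller child 12 at index 1, swap → [12, 28, 18, 20, 17, 42, 34, 54]
  28 vs smaller child 17 at index 4, swap → [12, 17, 18, 20, 28, 42, 34, 54]
extract-min #4 returns 12:
  remove root 12; move last element 54 to root → [54, 17, 18, 20, 28, 42, 34]
  54 vs smaller child 17 at index 1, swap → [17, 54, 18, 20, 28, 42, 34]
  54 vs smaller child 20 at index 3, swap → [17, 20, 18, 54, 28, 42, 34]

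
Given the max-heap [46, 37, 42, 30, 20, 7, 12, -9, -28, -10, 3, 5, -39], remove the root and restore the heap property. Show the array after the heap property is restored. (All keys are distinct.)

remove root 46; move last element -39 to root → [-39, 37, 42, 30, 20, 7, 12, -9, -28, -10, 3, 5]
-39 vs larger child 42 at index 2, swap → [42, 37, -39, 30, 20, 7, 12, -9, -28, -10, 3, 5]
-39 vs larger child 12 at index 6, swap → [42, 37, 12, 30, 20, 7, -39, -9, -28, -10, 3, 5]

[42, 37, 12, 30, 20, 7, -39, -9, -28, -10, 3, 5]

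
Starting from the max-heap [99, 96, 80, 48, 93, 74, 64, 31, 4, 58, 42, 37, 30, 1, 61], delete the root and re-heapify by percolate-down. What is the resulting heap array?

remove root 99; move last element 61 to root → [61, 96, 80, 48, 93, 74, 64, 31, 4, 58, 42, 37, 30, 1]
61 vs larger child 96 at index 1, swap → [96, 61, 80, 48, 93, 74, 64, 31, 4, 58, 42, 37, 30, 1]
61 vs larger child 93 at index 4, swap → [96, 93, 80, 48, 61, 74, 64, 31, 4, 58, 42, 37, 30, 1]

[96, 93, 80, 48, 61, 74, 64, 31, 4, 58, 42, 37, 30, 1]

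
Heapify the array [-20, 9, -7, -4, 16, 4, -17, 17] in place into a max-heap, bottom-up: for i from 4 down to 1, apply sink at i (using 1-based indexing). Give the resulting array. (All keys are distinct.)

[17, 16, 4, 9, -20, -7, -17, -4]

sift down from index 4:
  -4 vs only child 17 at index 8, swap → [-20, 9, -7, 17, 16, 4, -17, -4]
sift down from index 3:
  -7 vs larger child 4 at index 6, swap → [-20, 9, 4, 17, 16, -7, -17, -4]
sift down from index 2:
  9 vs larger child 17 at index 4, swap → [-20, 17, 4, 9, 16, -7, -17, -4]
sift down from index 1:
  -20 vs larger child 17 at index 2, swap → [17, -20, 4, 9, 16, -7, -17, -4]
  -20 vs larger child 16 at index 5, swap → [17, 16, 4, 9, -20, -7, -17, -4]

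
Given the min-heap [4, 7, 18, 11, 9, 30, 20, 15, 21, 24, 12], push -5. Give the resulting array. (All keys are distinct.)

append -5 at index 11 → [4, 7, 18, 11, 9, 30, 20, 15, 21, 24, 12, -5]
-5 < parent 30 at index 5, swap → [4, 7, 18, 11, 9, -5, 20, 15, 21, 24, 12, 30]
-5 < parent 18 at index 2, swap → [4, 7, -5, 11, 9, 18, 20, 15, 21, 24, 12, 30]
-5 < parent 4 at index 0, swap → [-5, 7, 4, 11, 9, 18, 20, 15, 21, 24, 12, 30]

[-5, 7, 4, 11, 9, 18, 20, 15, 21, 24, 12, 30]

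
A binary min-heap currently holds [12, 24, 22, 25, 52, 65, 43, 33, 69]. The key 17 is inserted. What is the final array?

[12, 17, 22, 25, 24, 65, 43, 33, 69, 52]

append 17 at index 9 → [12, 24, 22, 25, 52, 65, 43, 33, 69, 17]
17 < parent 52 at index 4, swap → [12, 24, 22, 25, 17, 65, 43, 33, 69, 52]
17 < parent 24 at index 1, swap → [12, 17, 22, 25, 24, 65, 43, 33, 69, 52]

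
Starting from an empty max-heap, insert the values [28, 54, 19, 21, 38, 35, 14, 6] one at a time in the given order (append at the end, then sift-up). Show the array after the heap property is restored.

[54, 38, 35, 21, 28, 19, 14, 6]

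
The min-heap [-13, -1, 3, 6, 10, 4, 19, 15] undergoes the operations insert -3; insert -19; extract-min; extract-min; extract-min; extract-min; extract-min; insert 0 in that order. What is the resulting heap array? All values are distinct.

[0, 6, 4, 15, 10, 19]

insert -3:
  append -3 at index 8 → [-13, -1, 3, 6, 10, 4, 19, 15, -3]
  -3 < parent 6 at index 3, swap → [-13, -1, 3, -3, 10, 4, 19, 15, 6]
  -3 < parent -1 at index 1, swap → [-13, -3, 3, -1, 10, 4, 19, 15, 6]
insert -19:
  append -19 at index 9 → [-13, -3, 3, -1, 10, 4, 19, 15, 6, -19]
  -19 < parent 10 at index 4, swap → [-13, -3, 3, -1, -19, 4, 19, 15, 6, 10]
  -19 < parent -3 at index 1, swap → [-13, -19, 3, -1, -3, 4, 19, 15, 6, 10]
  -19 < parent -13 at index 0, swap → [-19, -13, 3, -1, -3, 4, 19, 15, 6, 10]
extract-min → returns -19:
  remove root -19; move last element 10 to root → [10, -13, 3, -1, -3, 4, 19, 15, 6]
  10 vs smaller child -13 at index 1, swap → [-13, 10, 3, -1, -3, 4, 19, 15, 6]
  10 vs smaller child -3 at index 4, swap → [-13, -3, 3, -1, 10, 4, 19, 15, 6]
extract-min → returns -13:
  remove root -13; move last element 6 to root → [6, -3, 3, -1, 10, 4, 19, 15]
  6 vs smaller child -3 at index 1, swap → [-3, 6, 3, -1, 10, 4, 19, 15]
  6 vs smaller child -1 at index 3, swap → [-3, -1, 3, 6, 10, 4, 19, 15]
extract-min → returns -3:
  remove root -3; move last element 15 to root → [15, -1, 3, 6, 10, 4, 19]
  15 vs smaller child -1 at index 1, swap → [-1, 15, 3, 6, 10, 4, 19]
  15 vs smaller child 6 at index 3, swap → [-1, 6, 3, 15, 10, 4, 19]
extract-min → returns -1:
  remove root -1; move last element 19 to root → [19, 6, 3, 15, 10, 4]
  19 vs smaller child 3 at index 2, swap → [3, 6, 19, 15, 10, 4]
  19 vs only child 4 at index 5, swap → [3, 6, 4, 15, 10, 19]
extract-min → returns 3:
  remove root 3; move last element 19 to root → [19, 6, 4, 15, 10]
  19 vs smaller child 4 at index 2, swap → [4, 6, 19, 15, 10]
insert 0:
  append 0 at index 5 → [4, 6, 19, 15, 10, 0]
  0 < parent 19 at index 2, swap → [4, 6, 0, 15, 10, 19]
  0 < parent 4 at index 0, swap → [0, 6, 4, 15, 10, 19]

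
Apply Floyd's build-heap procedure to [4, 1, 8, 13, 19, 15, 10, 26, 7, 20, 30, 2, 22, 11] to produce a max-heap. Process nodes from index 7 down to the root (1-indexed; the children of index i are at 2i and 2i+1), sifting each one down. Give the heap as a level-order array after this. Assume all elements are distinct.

[30, 26, 22, 13, 20, 15, 11, 4, 7, 1, 19, 2, 8, 10]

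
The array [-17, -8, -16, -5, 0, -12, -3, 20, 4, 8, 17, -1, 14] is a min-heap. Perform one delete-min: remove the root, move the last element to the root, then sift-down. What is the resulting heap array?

[-16, -8, -12, -5, 0, -1, -3, 20, 4, 8, 17, 14]

remove root -17; move last element 14 to root → [14, -8, -16, -5, 0, -12, -3, 20, 4, 8, 17, -1]
14 vs smaller child -16 at index 2, swap → [-16, -8, 14, -5, 0, -12, -3, 20, 4, 8, 17, -1]
14 vs smaller child -12 at index 5, swap → [-16, -8, -12, -5, 0, 14, -3, 20, 4, 8, 17, -1]
14 vs only child -1 at index 11, swap → [-16, -8, -12, -5, 0, -1, -3, 20, 4, 8, 17, 14]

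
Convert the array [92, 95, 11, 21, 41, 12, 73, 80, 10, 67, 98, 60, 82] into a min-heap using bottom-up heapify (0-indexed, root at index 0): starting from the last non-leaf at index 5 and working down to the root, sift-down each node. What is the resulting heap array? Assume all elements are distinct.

[10, 21, 11, 80, 41, 12, 73, 92, 95, 67, 98, 60, 82]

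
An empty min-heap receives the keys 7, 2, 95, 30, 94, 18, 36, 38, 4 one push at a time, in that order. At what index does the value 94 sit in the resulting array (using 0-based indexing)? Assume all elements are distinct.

4

Insert 7:
  append 7 at index 0 → [7] (no swap needed)
Insert 2:
  append 2 at index 1 → [7, 2]
  2 < parent 7 at index 0, swap → [2, 7]
Insert 95:
  append 95 at index 2 → [2, 7, 95] (no swap needed)
Insert 30:
  append 30 at index 3 → [2, 7, 95, 30] (no swap needed)
Insert 94:
  append 94 at index 4 → [2, 7, 95, 30, 94] (no swap needed)
Insert 18:
  append 18 at index 5 → [2, 7, 95, 30, 94, 18]
  18 < parent 95 at index 2, swap → [2, 7, 18, 30, 94, 95]
Insert 36:
  append 36 at index 6 → [2, 7, 18, 30, 94, 95, 36] (no swap needed)
Insert 38:
  append 38 at index 7 → [2, 7, 18, 30, 94, 95, 36, 38] (no swap needed)
Insert 4:
  append 4 at index 8 → [2, 7, 18, 30, 94, 95, 36, 38, 4]
  4 < parent 30 at index 3, swap → [2, 7, 18, 4, 94, 95, 36, 38, 30]
  4 < parent 7 at index 1, swap → [2, 4, 18, 7, 94, 95, 36, 38, 30]
resulting array: [2, 4, 18, 7, 94, 95, 36, 38, 30]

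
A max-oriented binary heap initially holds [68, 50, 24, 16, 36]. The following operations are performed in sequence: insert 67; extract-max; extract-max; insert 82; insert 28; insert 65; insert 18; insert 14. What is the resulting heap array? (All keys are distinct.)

insert 67:
  append 67 at index 5 → [68, 50, 24, 16, 36, 67]
  67 > parent 24 at index 2, swap → [68, 50, 67, 16, 36, 24]
extract-max → returns 68:
  remove root 68; move last element 24 to root → [24, 50, 67, 16, 36]
  24 vs larger child 67 at index 2, swap → [67, 50, 24, 16, 36]
extract-max → returns 67:
  remove root 67; move last element 36 to root → [36, 50, 24, 16]
  36 vs larger child 50 at index 1, swap → [50, 36, 24, 16]
insert 82:
  append 82 at index 4 → [50, 36, 24, 16, 82]
  82 > parent 36 at index 1, swap → [50, 82, 24, 16, 36]
  82 > parent 50 at index 0, swap → [82, 50, 24, 16, 36]
insert 28:
  append 28 at index 5 → [82, 50, 24, 16, 36, 28]
  28 > parent 24 at index 2, swap → [82, 50, 28, 16, 36, 24]
insert 65:
  append 65 at index 6 → [82, 50, 28, 16, 36, 24, 65]
  65 > parent 28 at index 2, swap → [82, 50, 65, 16, 36, 24, 28]
insert 18:
  append 18 at index 7 → [82, 50, 65, 16, 36, 24, 28, 18]
  18 > parent 16 at index 3, swap → [82, 50, 65, 18, 36, 24, 28, 16]
insert 14:
  append 14 at index 8 → [82, 50, 65, 18, 36, 24, 28, 16, 14] (no swap needed)

[82, 50, 65, 18, 36, 24, 28, 16, 14]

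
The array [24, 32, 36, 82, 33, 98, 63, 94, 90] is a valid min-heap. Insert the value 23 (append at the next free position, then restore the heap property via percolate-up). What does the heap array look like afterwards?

[23, 24, 36, 82, 32, 98, 63, 94, 90, 33]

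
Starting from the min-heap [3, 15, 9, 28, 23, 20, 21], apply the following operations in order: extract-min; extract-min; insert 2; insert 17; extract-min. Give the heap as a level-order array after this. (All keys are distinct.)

[15, 21, 17, 28, 23, 20]

extract-min → returns 3:
  remove root 3; move last element 21 to root → [21, 15, 9, 28, 23, 20]
  21 vs smaller child 9 at index 2, swap → [9, 15, 21, 28, 23, 20]
  21 vs only child 20 at index 5, swap → [9, 15, 20, 28, 23, 21]
extract-min → returns 9:
  remove root 9; move last element 21 to root → [21, 15, 20, 28, 23]
  21 vs smaller child 15 at index 1, swap → [15, 21, 20, 28, 23]
insert 2:
  append 2 at index 5 → [15, 21, 20, 28, 23, 2]
  2 < parent 20 at index 2, swap → [15, 21, 2, 28, 23, 20]
  2 < parent 15 at index 0, swap → [2, 21, 15, 28, 23, 20]
insert 17:
  append 17 at index 6 → [2, 21, 15, 28, 23, 20, 17] (no swap needed)
extract-min → returns 2:
  remove root 2; move last element 17 to root → [17, 21, 15, 28, 23, 20]
  17 vs smaller child 15 at index 2, swap → [15, 21, 17, 28, 23, 20]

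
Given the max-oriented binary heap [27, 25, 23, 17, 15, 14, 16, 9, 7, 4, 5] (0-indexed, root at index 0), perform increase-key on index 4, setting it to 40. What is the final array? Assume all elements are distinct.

[40, 27, 23, 17, 25, 14, 16, 9, 7, 4, 5]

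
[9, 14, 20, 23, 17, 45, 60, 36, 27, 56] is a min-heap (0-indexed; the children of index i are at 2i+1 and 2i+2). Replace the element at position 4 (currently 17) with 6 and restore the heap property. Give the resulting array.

[6, 9, 20, 23, 14, 45, 60, 36, 27, 56]

set index 4 from 17 to 6 → [9, 14, 20, 23, 6, 45, 60, 36, 27, 56]
6 < parent 14 at index 1, swap → [9, 6, 20, 23, 14, 45, 60, 36, 27, 56]
6 < parent 9 at index 0, swap → [6, 9, 20, 23, 14, 45, 60, 36, 27, 56]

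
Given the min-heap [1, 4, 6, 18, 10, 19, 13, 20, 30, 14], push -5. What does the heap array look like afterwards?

append -5 at index 10 → [1, 4, 6, 18, 10, 19, 13, 20, 30, 14, -5]
-5 < parent 10 at index 4, swap → [1, 4, 6, 18, -5, 19, 13, 20, 30, 14, 10]
-5 < parent 4 at index 1, swap → [1, -5, 6, 18, 4, 19, 13, 20, 30, 14, 10]
-5 < parent 1 at index 0, swap → [-5, 1, 6, 18, 4, 19, 13, 20, 30, 14, 10]

[-5, 1, 6, 18, 4, 19, 13, 20, 30, 14, 10]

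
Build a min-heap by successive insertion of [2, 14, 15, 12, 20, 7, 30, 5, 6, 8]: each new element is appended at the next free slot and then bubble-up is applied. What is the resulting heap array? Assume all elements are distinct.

Insert 2:
  append 2 at index 0 → [2] (no swap needed)
Insert 14:
  append 14 at index 1 → [2, 14] (no swap needed)
Insert 15:
  append 15 at index 2 → [2, 14, 15] (no swap needed)
Insert 12:
  append 12 at index 3 → [2, 14, 15, 12]
  12 < parent 14 at index 1, swap → [2, 12, 15, 14]
Insert 20:
  append 20 at index 4 → [2, 12, 15, 14, 20] (no swap needed)
Insert 7:
  append 7 at index 5 → [2, 12, 15, 14, 20, 7]
  7 < parent 15 at index 2, swap → [2, 12, 7, 14, 20, 15]
Insert 30:
  append 30 at index 6 → [2, 12, 7, 14, 20, 15, 30] (no swap needed)
Insert 5:
  append 5 at index 7 → [2, 12, 7, 14, 20, 15, 30, 5]
  5 < parent 14 at index 3, swap → [2, 12, 7, 5, 20, 15, 30, 14]
  5 < parent 12 at index 1, swap → [2, 5, 7, 12, 20, 15, 30, 14]
Insert 6:
  append 6 at index 8 → [2, 5, 7, 12, 20, 15, 30, 14, 6]
  6 < parent 12 at index 3, swap → [2, 5, 7, 6, 20, 15, 30, 14, 12]
Insert 8:
  append 8 at index 9 → [2, 5, 7, 6, 20, 15, 30, 14, 12, 8]
  8 < parent 20 at index 4, swap → [2, 5, 7, 6, 8, 15, 30, 14, 12, 20]

[2, 5, 7, 6, 8, 15, 30, 14, 12, 20]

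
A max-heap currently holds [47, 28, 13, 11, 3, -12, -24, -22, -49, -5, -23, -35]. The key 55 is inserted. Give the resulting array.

append 55 at index 12 → [47, 28, 13, 11, 3, -12, -24, -22, -49, -5, -23, -35, 55]
55 > parent -12 at index 5, swap → [47, 28, 13, 11, 3, 55, -24, -22, -49, -5, -23, -35, -12]
55 > parent 13 at index 2, swap → [47, 28, 55, 11, 3, 13, -24, -22, -49, -5, -23, -35, -12]
55 > parent 47 at index 0, swap → [55, 28, 47, 11, 3, 13, -24, -22, -49, -5, -23, -35, -12]

[55, 28, 47, 11, 3, 13, -24, -22, -49, -5, -23, -35, -12]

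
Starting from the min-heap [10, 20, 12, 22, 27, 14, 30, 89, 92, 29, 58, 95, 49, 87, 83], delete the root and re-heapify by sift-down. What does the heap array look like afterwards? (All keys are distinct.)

remove root 10; move last element 83 to root → [83, 20, 12, 22, 27, 14, 30, 89, 92, 29, 58, 95, 49, 87]
83 vs smaller child 12 at index 2, swap → [12, 20, 83, 22, 27, 14, 30, 89, 92, 29, 58, 95, 49, 87]
83 vs smaller child 14 at index 5, swap → [12, 20, 14, 22, 27, 83, 30, 89, 92, 29, 58, 95, 49, 87]
83 vs smaller child 49 at index 12, swap → [12, 20, 14, 22, 27, 49, 30, 89, 92, 29, 58, 95, 83, 87]

[12, 20, 14, 22, 27, 49, 30, 89, 92, 29, 58, 95, 83, 87]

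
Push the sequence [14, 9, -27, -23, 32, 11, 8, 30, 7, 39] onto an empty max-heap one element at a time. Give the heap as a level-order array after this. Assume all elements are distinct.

Insert 14:
  append 14 at index 0 → [14] (no swap needed)
Insert 9:
  append 9 at index 1 → [14, 9] (no swap needed)
Insert -27:
  append -27 at index 2 → [14, 9, -27] (no swap needed)
Insert -23:
  append -23 at index 3 → [14, 9, -27, -23] (no swap needed)
Insert 32:
  append 32 at index 4 → [14, 9, -27, -23, 32]
  32 > parent 9 at index 1, swap → [14, 32, -27, -23, 9]
  32 > parent 14 at index 0, swap → [32, 14, -27, -23, 9]
Insert 11:
  append 11 at index 5 → [32, 14, -27, -23, 9, 11]
  11 > parent -27 at index 2, swap → [32, 14, 11, -23, 9, -27]
Insert 8:
  append 8 at index 6 → [32, 14, 11, -23, 9, -27, 8] (no swap needed)
Insert 30:
  append 30 at index 7 → [32, 14, 11, -23, 9, -27, 8, 30]
  30 > parent -23 at index 3, swap → [32, 14, 11, 30, 9, -27, 8, -23]
  30 > parent 14 at index 1, swap → [32, 30, 11, 14, 9, -27, 8, -23]
Insert 7:
  append 7 at index 8 → [32, 30, 11, 14, 9, -27, 8, -23, 7] (no swap needed)
Insert 39:
  append 39 at index 9 → [32, 30, 11, 14, 9, -27, 8, -23, 7, 39]
  39 > parent 9 at index 4, swap → [32, 30, 11, 14, 39, -27, 8, -23, 7, 9]
  39 > parent 30 at index 1, swap → [32, 39, 11, 14, 30, -27, 8, -23, 7, 9]
  39 > parent 32 at index 0, swap → [39, 32, 11, 14, 30, -27, 8, -23, 7, 9]

[39, 32, 11, 14, 30, -27, 8, -23, 7, 9]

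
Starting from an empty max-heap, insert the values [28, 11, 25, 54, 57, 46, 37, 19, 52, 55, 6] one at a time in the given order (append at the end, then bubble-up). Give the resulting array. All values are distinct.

[57, 55, 46, 52, 54, 25, 37, 11, 19, 28, 6]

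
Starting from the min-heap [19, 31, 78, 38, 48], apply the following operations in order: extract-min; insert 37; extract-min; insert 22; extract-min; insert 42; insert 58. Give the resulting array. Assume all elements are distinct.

extract-min → returns 19:
  remove root 19; move last element 48 to root → [48, 31, 78, 38]
  48 vs smaller child 31 at index 1, swap → [31, 48, 78, 38]
  48 vs only child 38 at index 3, swap → [31, 38, 78, 48]
insert 37:
  append 37 at index 4 → [31, 38, 78, 48, 37]
  37 < parent 38 at index 1, swap → [31, 37, 78, 48, 38]
extract-min → returns 31:
  remove root 31; move last element 38 to root → [38, 37, 78, 48]
  38 vs smaller child 37 at index 1, swap → [37, 38, 78, 48]
insert 22:
  append 22 at index 4 → [37, 38, 78, 48, 22]
  22 < parent 38 at index 1, swap → [37, 22, 78, 48, 38]
  22 < parent 37 at index 0, swap → [22, 37, 78, 48, 38]
extract-min → returns 22:
  remove root 22; move last element 38 to root → [38, 37, 78, 48]
  38 vs smaller child 37 at index 1, swap → [37, 38, 78, 48]
insert 42:
  append 42 at index 4 → [37, 38, 78, 48, 42] (no swap needed)
insert 58:
  append 58 at index 5 → [37, 38, 78, 48, 42, 58]
  58 < parent 78 at index 2, swap → [37, 38, 58, 48, 42, 78]

[37, 38, 58, 48, 42, 78]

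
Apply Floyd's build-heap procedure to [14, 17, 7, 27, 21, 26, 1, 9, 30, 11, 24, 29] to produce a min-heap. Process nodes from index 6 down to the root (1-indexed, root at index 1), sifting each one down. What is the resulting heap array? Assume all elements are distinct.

sift down from index 6: already satisfies heap property
sift down from index 5:
  21 vs smaller child 11 at index 10, swap → [14, 17, 7, 27, 11, 26, 1, 9, 30, 21, 24, 29]
sift down from index 4:
  27 vs smaller child 9 at index 8, swap → [14, 17, 7, 9, 11, 26, 1, 27, 30, 21, 24, 29]
sift down from index 3:
  7 vs smaller child 1 at index 7, swap → [14, 17, 1, 9, 11, 26, 7, 27, 30, 21, 24, 29]
sift down from index 2:
  17 vs smaller child 9 at index 4, swap → [14, 9, 1, 17, 11, 26, 7, 27, 30, 21, 24, 29]
sift down from index 1:
  14 vs smaller child 1 at index 3, swap → [1, 9, 14, 17, 11, 26, 7, 27, 30, 21, 24, 29]
  14 vs smaller child 7 at index 7, swap → [1, 9, 7, 17, 11, 26, 14, 27, 30, 21, 24, 29]

[1, 9, 7, 17, 11, 26, 14, 27, 30, 21, 24, 29]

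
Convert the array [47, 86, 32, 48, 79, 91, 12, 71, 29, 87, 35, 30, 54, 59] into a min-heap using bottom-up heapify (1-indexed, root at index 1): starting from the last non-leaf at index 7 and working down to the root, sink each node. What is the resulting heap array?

sift down from index 7: already satisfies heap property
sift down from index 6:
  91 vs smaller child 30 at index 12, swap → [47, 86, 32, 48, 79, 30, 12, 71, 29, 87, 35, 91, 54, 59]
sift down from index 5:
  79 vs smaller child 35 at index 11, swap → [47, 86, 32, 48, 35, 30, 12, 71, 29, 87, 79, 91, 54, 59]
sift down from index 4:
  48 vs smaller child 29 at index 9, swap → [47, 86, 32, 29, 35, 30, 12, 71, 48, 87, 79, 91, 54, 59]
sift down from index 3:
  32 vs smaller child 12 at index 7, swap → [47, 86, 12, 29, 35, 30, 32, 71, 48, 87, 79, 91, 54, 59]
sift down from index 2:
  86 vs smaller child 29 at index 4, swap → [47, 29, 12, 86, 35, 30, 32, 71, 48, 87, 79, 91, 54, 59]
  86 vs smaller child 48 at index 9, swap → [47, 29, 12, 48, 35, 30, 32, 71, 86, 87, 79, 91, 54, 59]
sift down from index 1:
  47 vs smaller child 12 at index 3, swap → [12, 29, 47, 48, 35, 30, 32, 71, 86, 87, 79, 91, 54, 59]
  47 vs smaller child 30 at index 6, swap → [12, 29, 30, 48, 35, 47, 32, 71, 86, 87, 79, 91, 54, 59]

[12, 29, 30, 48, 35, 47, 32, 71, 86, 87, 79, 91, 54, 59]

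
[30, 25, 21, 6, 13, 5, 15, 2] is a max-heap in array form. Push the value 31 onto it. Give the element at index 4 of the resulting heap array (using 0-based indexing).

13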